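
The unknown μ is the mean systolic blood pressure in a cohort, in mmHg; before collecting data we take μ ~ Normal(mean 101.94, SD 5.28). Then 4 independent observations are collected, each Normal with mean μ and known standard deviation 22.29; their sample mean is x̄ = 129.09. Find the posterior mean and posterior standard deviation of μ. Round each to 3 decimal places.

Posterior mean ≈ 106.917; posterior SD ≈ 4.772

With known σ, the Normal prior is conjugate. Weight on the data is w = (n/σ²)/(n/σ² + 1/τ₀²) = 0.00805082/(0.00805082+0.0358701) = 0.18330.
Posterior mean = w·x̄ + (1−w)·μ₀ = 0.18330·129.09 + 0.81670·101.94 = 106.917. Posterior variance = 1/(0.00805082+0.0358701) = 22.7682, so SD = 4.772.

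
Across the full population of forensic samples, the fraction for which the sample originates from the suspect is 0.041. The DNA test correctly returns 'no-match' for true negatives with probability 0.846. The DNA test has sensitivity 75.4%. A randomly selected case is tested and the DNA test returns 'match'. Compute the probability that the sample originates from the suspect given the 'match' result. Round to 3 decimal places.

Let H be the event that the sample originates from the suspect. P(H) = 0.041, so P(¬H) = 0.959. With E the 'match' result, P(E|H) = 0.754 and P(E|¬H) = 0.154.
P(E) = 0.754·0.041 + 0.154·0.959 = 0.030914 + 0.14769 = 0.17860.
By Bayes' theorem, P(H|E) = 0.030914 / 0.17860 = 0.173.

P(H | E) ≈ 0.173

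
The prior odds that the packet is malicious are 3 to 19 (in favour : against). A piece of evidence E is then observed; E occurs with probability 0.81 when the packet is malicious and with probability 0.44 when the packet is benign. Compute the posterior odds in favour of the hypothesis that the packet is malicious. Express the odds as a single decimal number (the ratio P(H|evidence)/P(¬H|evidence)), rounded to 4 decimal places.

Posterior odds ≈ 0.2907

Prior odds = 3/19 = 0.15789. In log-odds, ln(0.15789) = -1.8458.
Add log likelihood ratio: ln(1.8409) = 0.61026.
Posterior log-odds = -1.2356, so posterior odds = exp(-1.2356) = 0.29067.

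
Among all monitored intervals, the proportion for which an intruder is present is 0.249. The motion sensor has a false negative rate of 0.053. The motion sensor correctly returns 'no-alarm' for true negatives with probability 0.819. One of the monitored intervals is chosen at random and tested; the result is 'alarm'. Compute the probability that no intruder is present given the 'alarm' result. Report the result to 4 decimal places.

P(¬H | E) ≈ 0.3657

Write H for 'an intruder is present'. Prior odds H:¬H = 0.249/0.751 = 0.33156. For the 'alarm' outcome, the likelihood ratio is 0.947/0.181 = 5.2320.
Posterior odds = 0.33156 × 5.2320 = 1.7347, so P(H|E) = 1.7347/(1+1.7347) = 0.6343. Then P(¬H|E) = 1 − 0.6343 = 0.3657.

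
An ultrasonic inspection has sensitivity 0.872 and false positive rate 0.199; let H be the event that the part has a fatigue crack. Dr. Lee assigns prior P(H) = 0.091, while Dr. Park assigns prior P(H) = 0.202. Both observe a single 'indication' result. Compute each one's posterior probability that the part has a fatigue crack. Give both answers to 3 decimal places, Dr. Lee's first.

Dr. Lee: 0.305; Dr. Park: 0.526

The likelihood ratio for an 'indication' result is 0.872/0.199 = 4.3819.
Dr. Lee: prior odds 0.091/0.909 = 0.10011; posterior odds 0.43867; posterior probability 0.305.
Dr. Park: prior odds 0.202/0.798 = 0.25313; posterior odds 1.1092; posterior probability 0.526.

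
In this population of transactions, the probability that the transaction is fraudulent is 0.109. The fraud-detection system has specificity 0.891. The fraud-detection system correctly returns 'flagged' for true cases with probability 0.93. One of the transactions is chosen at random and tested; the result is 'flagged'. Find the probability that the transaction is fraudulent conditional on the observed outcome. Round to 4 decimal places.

Let H be the event that the transaction is fraudulent. P(H) = 0.109, so P(¬H) = 0.891. With E the 'flagged' result, P(E|H) = 0.93 and P(E|¬H) = 0.109.
P(E) = 0.93·0.109 + 0.109·0.891 = 0.10137 + 0.097119 = 0.19849.
By Bayes' theorem, P(H|E) = 0.10137 / 0.19849 = 0.5107.

P(H | E) ≈ 0.5107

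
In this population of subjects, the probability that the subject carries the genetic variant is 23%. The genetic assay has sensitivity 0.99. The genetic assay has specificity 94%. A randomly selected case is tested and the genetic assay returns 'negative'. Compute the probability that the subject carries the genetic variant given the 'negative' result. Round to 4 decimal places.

Let H be the event that the subject carries the genetic variant. P(H) = 0.23, so P(¬H) = 0.77. With E the 'negative' result, P(E|H) = 0.01 and P(E|¬H) = 0.94.
P(E) = 0.01·0.23 + 0.94·0.77 = 0.0023000 + 0.72380 = 0.72610.
By Bayes' theorem, P(H|E) = 0.0023000 / 0.72610 = 0.0032.

P(H | E) ≈ 0.0032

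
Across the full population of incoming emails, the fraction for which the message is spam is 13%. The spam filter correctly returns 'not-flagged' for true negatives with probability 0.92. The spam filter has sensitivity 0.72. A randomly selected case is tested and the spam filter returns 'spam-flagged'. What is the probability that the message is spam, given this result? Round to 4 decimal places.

P(H | E) ≈ 0.5735

Let H be the event that the message is spam. P(H) = 0.13, so P(¬H) = 0.87. With E the 'spam-flagged' result, P(E|H) = 0.72 and P(E|¬H) = 0.08.
P(E) = 0.72·0.13 + 0.08·0.87 = 0.093600 + 0.069600 = 0.16320.
By Bayes' theorem, P(H|E) = 0.093600 / 0.16320 = 0.5735.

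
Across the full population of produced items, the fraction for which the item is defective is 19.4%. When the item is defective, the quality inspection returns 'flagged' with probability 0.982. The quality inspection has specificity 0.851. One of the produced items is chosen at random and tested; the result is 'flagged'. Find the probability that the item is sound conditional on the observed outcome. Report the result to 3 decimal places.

P(¬H | E) ≈ 0.387

Write H for 'the item is defective'. Prior odds H:¬H = 0.194/0.806 = 0.24069. For the 'flagged' outcome, the likelihood ratio is 0.982/0.149 = 6.5906.
Posterior odds = 0.24069 × 6.5906 = 1.5863, so P(H|E) = 1.5863/(1+1.5863) = 0.613. Then P(¬H|E) = 1 − 0.613 = 0.387.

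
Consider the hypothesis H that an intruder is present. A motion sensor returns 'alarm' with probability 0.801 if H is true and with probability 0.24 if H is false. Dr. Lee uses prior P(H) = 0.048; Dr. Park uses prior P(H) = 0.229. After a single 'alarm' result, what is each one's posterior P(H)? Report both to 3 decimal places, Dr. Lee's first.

Dr. Lee: 0.144; Dr. Park: 0.498

P('+'|H) = 0.801, P('+'|¬H) = 0.24.
Dr. Lee: numerator 0.801·0.048 = 0.038448; evidence = 0.038448+0.24·0.952 = 0.26693; posterior = 0.144.
Dr. Park: numerator 0.801·0.229 = 0.18343; evidence = 0.18343+0.24·0.771 = 0.36847; posterior = 0.498.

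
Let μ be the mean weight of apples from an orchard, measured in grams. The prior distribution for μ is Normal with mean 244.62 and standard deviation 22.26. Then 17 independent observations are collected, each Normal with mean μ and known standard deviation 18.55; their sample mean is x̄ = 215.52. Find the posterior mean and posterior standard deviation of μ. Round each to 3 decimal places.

Posterior mean ≈ 216.662; posterior SD ≈ 4.410

Prior precision 1/τ₀² = 1/22.26² = 0.00201813; data precision n/σ² = 17/18.55² = 0.0494039.
Posterior precision = 0.00201813 + 0.0494039 = 0.0514220, giving posterior SD = 1/√0.0514220 = 4.410.
Posterior mean = (0.00201813·244.62 + 0.0494039·215.52) / 0.0514220 = 216.662.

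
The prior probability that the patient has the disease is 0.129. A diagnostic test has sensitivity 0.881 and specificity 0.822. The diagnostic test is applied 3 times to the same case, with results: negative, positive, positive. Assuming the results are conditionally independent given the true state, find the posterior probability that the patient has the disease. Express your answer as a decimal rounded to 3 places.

Posterior P(H) ≈ 0.344

With H the event that the patient has the disease, the joint likelihood of the observed sequence is P(data|H) = 0.119·0.881·0.881 = 0.092363 and P(data|¬H) = 0.822·0.178·0.178 = 0.026044.
Bayes: P(H|data) = 0.129·0.092363 / (0.129·0.092363 + 0.871·0.026044) = 0.011915/0.034599 = 0.3444.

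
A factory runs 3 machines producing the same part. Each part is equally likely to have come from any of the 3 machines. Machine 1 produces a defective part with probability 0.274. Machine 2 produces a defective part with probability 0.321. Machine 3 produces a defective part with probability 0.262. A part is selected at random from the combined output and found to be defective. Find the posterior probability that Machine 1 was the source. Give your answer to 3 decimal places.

P(defective|M1) = 0.274; P(defective|M2) = 0.321; P(defective|M3) = 0.262.
Prior × likelihood for each source: 0.333333·0.274=0.09133, 0.333333·0.321=0.1070, 0.333333·0.262=0.08733. Summing gives P(defective) = 0.28567.
P(Machine 1 | defective) = 0.09133 / 0.28567 = 0.320.

Posterior probability ≈ 0.320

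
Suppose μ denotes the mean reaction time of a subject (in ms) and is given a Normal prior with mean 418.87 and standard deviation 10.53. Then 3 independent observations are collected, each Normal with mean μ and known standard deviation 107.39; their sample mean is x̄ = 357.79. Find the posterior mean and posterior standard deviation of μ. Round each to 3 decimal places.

Prior precision 1/τ₀² = 1/10.53² = 0.00901869; data precision n/σ² = 3/107.39² = 0.00026013.
Posterior precision = 0.00901869 + 0.00026013 = 0.00927882, giving posterior SD = 1/√0.00927882 = 10.381.
Posterior mean = (0.00901869·418.87 + 0.00026013·357.79) / 0.00927882 = 417.158.

Posterior mean ≈ 417.158; posterior SD ≈ 10.381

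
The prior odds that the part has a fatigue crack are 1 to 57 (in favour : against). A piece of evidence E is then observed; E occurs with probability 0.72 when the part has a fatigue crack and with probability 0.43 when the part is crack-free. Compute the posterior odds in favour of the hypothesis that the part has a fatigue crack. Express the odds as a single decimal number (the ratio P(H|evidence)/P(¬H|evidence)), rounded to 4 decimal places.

Posterior odds ≈ 0.0294

Prior odds = 1/57 = 0.017544.
Likelihood ratio for E = 0.72/0.43 = 1.6744.
Posterior odds = prior odds × LR = 0.029376.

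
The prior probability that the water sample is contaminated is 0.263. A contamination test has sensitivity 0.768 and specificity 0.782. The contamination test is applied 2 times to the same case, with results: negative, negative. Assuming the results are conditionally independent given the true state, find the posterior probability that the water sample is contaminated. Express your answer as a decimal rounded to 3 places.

Let H be the event that the water sample is contaminated; start with P(H) = 0.263. P('positive'|H) = 0.768, P('positive'|¬H) = 0.218.
Update on result 1 ('negative'): P(H) ← 0.232·0.2630 / (0.232·0.2630 + 0.782·0.7370) = 0.061016/0.63735 = 0.0957.
Update on result 2 ('negative'): P(H) ← 0.232·0.0957 / (0.232·0.0957 + 0.782·0.9043) = 0.022210/0.72935 = 0.0305.

Posterior P(H) ≈ 0.030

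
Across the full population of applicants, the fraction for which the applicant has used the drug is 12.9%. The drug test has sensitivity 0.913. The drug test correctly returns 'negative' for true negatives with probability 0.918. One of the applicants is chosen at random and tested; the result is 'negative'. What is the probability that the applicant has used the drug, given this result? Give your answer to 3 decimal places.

Write H for 'the applicant has used the drug'. Prior odds H:¬H = 0.129/0.871 = 0.14811. For the 'negative' outcome, the likelihood ratio is 0.087/0.918 = 0.094771.
Posterior odds = 0.14811 × 0.094771 = 0.014036, so P(H|E) = 0.014036/(1+0.014036) = 0.014.

P(H | E) ≈ 0.014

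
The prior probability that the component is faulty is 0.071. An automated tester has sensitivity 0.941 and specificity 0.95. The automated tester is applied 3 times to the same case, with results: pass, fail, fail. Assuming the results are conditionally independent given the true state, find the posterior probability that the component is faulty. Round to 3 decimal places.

Let H be the event that the component is faulty; start with P(H) = 0.071. P('fail'|H) = 0.941, P('fail'|¬H) = 0.05.
Update on result 1 ('pass'): P(H) ← 0.059·0.0710 / (0.059·0.0710 + 0.95·0.9290) = 0.0041890/0.88674 = 0.0047.
Update on result 2 ('fail'): P(H) ← 0.941·0.0047 / (0.941·0.0047 + 0.05·0.9953) = 0.0044453/0.054209 = 0.0820.
Update on result 3 ('fail'): P(H) ← 0.941·0.0820 / (0.941·0.0820 + 0.05·0.9180) = 0.077165/0.12307 = 0.6270.

Posterior P(H) ≈ 0.627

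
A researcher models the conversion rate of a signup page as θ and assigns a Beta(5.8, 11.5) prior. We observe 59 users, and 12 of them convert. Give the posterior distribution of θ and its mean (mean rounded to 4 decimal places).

Observing 12 successes and 47 failures updates Beta(5.8, 11.5) by adding the success and failure counts to the two shape parameters: α = 5.8+12 = 17.8, β = 11.5+47 = 58.5.
Posterior mean = α/(α+β) = 17.8/76.3 = 0.2333.

Posterior: Beta(17.8, 58.5); mean ≈ 0.2333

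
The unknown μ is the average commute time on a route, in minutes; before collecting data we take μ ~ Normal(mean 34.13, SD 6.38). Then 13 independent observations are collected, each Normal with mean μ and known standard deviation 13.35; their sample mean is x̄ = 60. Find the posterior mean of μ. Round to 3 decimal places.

Posterior mean ≈ 53.482

With known σ, the Normal prior is conjugate. Weight on the data is w = (n/σ²)/(n/σ² + 1/τ₀²) = 0.0729425/(0.0729425+0.0245674) = 0.74805.
Posterior mean = w·x̄ + (1−w)·μ₀ = 0.74805·60 + 0.25195·34.13 = 53.482.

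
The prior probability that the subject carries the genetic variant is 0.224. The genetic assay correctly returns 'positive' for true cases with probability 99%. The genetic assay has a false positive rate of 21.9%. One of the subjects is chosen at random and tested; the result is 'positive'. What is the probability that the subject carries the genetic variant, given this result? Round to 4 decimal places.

P(H | E) ≈ 0.5661

Let H be the event that the subject carries the genetic variant. P(H) = 0.224, so P(¬H) = 0.776. With E the 'positive' result, P(E|H) = 0.99 and P(E|¬H) = 0.219.
P(E) = 0.99·0.224 + 0.219·0.776 = 0.22176 + 0.16994 = 0.39170.
By Bayes' theorem, P(H|E) = 0.22176 / 0.39170 = 0.5661.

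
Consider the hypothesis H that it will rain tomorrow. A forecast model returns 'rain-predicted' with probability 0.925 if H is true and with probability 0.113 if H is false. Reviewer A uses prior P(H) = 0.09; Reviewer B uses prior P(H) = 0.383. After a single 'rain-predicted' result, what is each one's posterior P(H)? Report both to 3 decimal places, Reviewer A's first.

P('+'|H) = 0.925, P('+'|¬H) = 0.113.
Reviewer A: numerator 0.925·0.09 = 0.083250; evidence = 0.083250+0.113·0.91 = 0.18608; posterior = 0.447.
Reviewer B: numerator 0.925·0.383 = 0.35428; evidence = 0.35428+0.113·0.617 = 0.42400; posterior = 0.836.

Reviewer A: 0.447; Reviewer B: 0.836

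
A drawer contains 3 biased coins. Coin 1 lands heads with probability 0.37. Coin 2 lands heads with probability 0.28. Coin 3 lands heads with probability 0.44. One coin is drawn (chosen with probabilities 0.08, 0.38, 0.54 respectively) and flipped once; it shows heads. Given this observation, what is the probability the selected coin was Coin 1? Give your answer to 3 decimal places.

Tabulate prior·likelihood by source: [1] prior 0.08, lik 0.37, product 0.02960; [2] prior 0.38, lik 0.28, product 0.1064; [3] prior 0.54, lik 0.44, product 0.2376.
Normalizing constant = 0.37360; the posterior for Coin 1 is its product over the sum, 0.02960/0.37360 = 0.079.

Posterior probability ≈ 0.079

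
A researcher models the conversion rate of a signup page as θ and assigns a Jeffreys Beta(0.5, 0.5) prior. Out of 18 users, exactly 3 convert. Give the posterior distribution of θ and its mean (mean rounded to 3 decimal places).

Posterior: Beta(3.5, 15.5); mean ≈ 0.184

The binomial likelihood is conjugate to the Beta prior: with 3 successes and 15 failures, the posterior is Beta(0.5+3, 0.5+15) = Beta(3.5, 15.5).
E[θ | data] = 3.5/(3.5+15.5) = 0.184.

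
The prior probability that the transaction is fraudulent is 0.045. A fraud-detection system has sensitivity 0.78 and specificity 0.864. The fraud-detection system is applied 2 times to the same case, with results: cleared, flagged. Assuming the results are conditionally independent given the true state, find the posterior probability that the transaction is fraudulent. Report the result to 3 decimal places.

With H the event that the transaction is fraudulent, the joint likelihood of the observed sequence is P(data|H) = 0.22·0.78 = 0.17160 and P(data|¬H) = 0.864·0.136 = 0.11750.
Bayes: P(H|data) = 0.045·0.17160 / (0.045·0.17160 + 0.955·0.11750) = 0.0077220/0.11994 = 0.0644.

Posterior P(H) ≈ 0.064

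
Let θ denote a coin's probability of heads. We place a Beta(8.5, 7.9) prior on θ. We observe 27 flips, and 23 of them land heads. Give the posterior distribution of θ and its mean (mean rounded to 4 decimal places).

Posterior: Beta(31.5, 11.9); mean ≈ 0.7258

Observing 23 successes and 4 failures updates Beta(8.5, 7.9) by adding the success and failure counts to the two shape parameters: α = 8.5+23 = 31.5, β = 7.9+4 = 11.9.
Posterior mean = α/(α+β) = 31.5/43.4 = 0.7258.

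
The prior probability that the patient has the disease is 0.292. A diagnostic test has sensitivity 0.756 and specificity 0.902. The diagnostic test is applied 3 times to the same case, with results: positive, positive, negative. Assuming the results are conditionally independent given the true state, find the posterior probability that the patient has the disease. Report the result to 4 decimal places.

Posterior P(H) ≈ 0.8691

Let H be the event that the patient has the disease; start with P(H) = 0.292. P('positive'|H) = 0.756, P('positive'|¬H) = 0.098.
Update on result 1 ('positive'): P(H) ← 0.756·0.2920 / (0.756·0.2920 + 0.098·0.7080) = 0.22075/0.29014 = 0.7609.
Update on result 2 ('positive'): P(H) ← 0.756·0.7609 / (0.756·0.7609 + 0.098·0.2391) = 0.57521/0.59864 = 0.9609.
Update on result 3 ('negative'): P(H) ← 0.244·0.9609 / (0.244·0.9609 + 0.902·0.0391) = 0.23445/0.26976 = 0.8691.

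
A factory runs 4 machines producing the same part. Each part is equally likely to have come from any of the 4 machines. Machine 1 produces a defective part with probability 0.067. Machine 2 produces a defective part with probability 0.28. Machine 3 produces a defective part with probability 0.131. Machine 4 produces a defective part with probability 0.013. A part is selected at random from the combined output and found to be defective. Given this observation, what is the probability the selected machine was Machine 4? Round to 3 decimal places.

Posterior probability ≈ 0.026

P(defective|M1) = 0.067; P(defective|M2) = 0.28; P(defective|M3) = 0.131; P(defective|M4) = 0.013.
Prior × likelihood for each source: 0.25·0.067=0.01675, 0.25·0.28=0.07000, 0.25·0.131=0.03275, 0.25·0.013=0.003250. Summing gives P(defective) = 0.12275.
P(Machine 4 | defective) = 0.003250 / 0.12275 = 0.026.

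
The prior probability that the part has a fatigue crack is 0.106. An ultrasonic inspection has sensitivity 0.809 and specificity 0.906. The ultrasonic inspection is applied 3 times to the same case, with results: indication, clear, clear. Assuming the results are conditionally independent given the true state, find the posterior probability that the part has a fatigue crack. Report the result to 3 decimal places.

Let H be the event that the part has a fatigue crack; start with P(H) = 0.106. P('indication'|H) = 0.809, P('indication'|¬H) = 0.094.
Update on result 1 ('indication'): P(H) ← 0.809·0.1060 / (0.809·0.1060 + 0.094·0.8940) = 0.085754/0.16979 = 0.5051.
Update on result 2 ('clear'): P(H) ← 0.191·0.5051 / (0.191·0.5051 + 0.906·0.4949) = 0.096466/0.54488 = 0.1770.
Update on result 3 ('clear'): P(H) ← 0.191·0.1770 / (0.191·0.1770 + 0.906·0.8230) = 0.033815/0.77942 = 0.0434.

Posterior P(H) ≈ 0.043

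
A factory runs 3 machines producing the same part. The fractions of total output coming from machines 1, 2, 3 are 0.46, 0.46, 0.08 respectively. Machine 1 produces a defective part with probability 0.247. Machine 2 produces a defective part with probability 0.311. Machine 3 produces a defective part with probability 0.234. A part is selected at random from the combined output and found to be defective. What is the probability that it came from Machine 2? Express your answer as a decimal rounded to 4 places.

Tabulate prior·likelihood by source: [1] prior 0.46, lik 0.247, product 0.1136; [2] prior 0.46, lik 0.311, product 0.1431; [3] prior 0.08, lik 0.234, product 0.01872.
Normalizing constant = 0.27540; the posterior for Machine 2 is its product over the sum, 0.1431/0.27540 = 0.5195.

Posterior probability ≈ 0.5195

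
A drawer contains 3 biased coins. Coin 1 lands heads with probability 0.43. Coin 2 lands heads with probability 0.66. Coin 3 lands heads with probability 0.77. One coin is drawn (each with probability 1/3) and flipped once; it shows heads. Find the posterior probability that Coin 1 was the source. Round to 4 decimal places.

Posterior probability ≈ 0.2312

P(heads|C1) = 0.43; P(heads|C2) = 0.66; P(heads|C3) = 0.77.
Prior × likelihood for each source: 0.333333·0.43=0.1433, 0.333333·0.66=0.2200, 0.333333·0.77=0.2567. Summing gives P(heads) = 0.62000.
P(Coin 1 | heads) = 0.1433 / 0.62000 = 0.2312.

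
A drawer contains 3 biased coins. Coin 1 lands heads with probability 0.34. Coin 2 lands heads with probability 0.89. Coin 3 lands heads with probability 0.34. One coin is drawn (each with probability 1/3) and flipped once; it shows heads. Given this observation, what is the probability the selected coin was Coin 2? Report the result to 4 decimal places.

Posterior probability ≈ 0.5669

P(heads|C1) = 0.34; P(heads|C2) = 0.89; P(heads|C3) = 0.34.
Prior × likelihood for each source: 0.333333·0.34=0.1133, 0.333333·0.89=0.2967, 0.333333·0.34=0.1133. Summing gives P(heads) = 0.52333.
P(Coin 2 | heads) = 0.2967 / 0.52333 = 0.5669.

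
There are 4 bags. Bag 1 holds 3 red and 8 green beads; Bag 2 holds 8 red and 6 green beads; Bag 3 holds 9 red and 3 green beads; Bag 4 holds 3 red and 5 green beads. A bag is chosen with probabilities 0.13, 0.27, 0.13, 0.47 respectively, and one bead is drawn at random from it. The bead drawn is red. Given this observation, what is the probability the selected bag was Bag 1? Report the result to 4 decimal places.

Tabulate prior·likelihood by source: [1] prior 0.13, lik 0.2727, product 0.03545; [2] prior 0.27, lik 0.5714, product 0.1543; [3] prior 0.13, lik 0.75, product 0.09750; [4] prior 0.47, lik 0.375, product 0.1762.
Normalizing constant = 0.46349; the posterior for Bag 1 is its product over the sum, 0.03545/0.46349 = 0.0765.

Posterior probability ≈ 0.0765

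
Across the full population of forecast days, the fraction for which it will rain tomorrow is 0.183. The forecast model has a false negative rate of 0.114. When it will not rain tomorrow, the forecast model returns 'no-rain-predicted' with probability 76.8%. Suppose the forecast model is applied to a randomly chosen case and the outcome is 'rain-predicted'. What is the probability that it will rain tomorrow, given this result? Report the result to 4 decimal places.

P(H | E) ≈ 0.4610

Write H for 'it will rain tomorrow'. Prior odds H:¬H = 0.183/0.817 = 0.22399. For the 'rain-predicted' outcome, the likelihood ratio is 0.886/0.232 = 3.8190.
Posterior odds = 0.22399 × 3.8190 = 0.85541, so P(H|E) = 0.85541/(1+0.85541) = 0.4610.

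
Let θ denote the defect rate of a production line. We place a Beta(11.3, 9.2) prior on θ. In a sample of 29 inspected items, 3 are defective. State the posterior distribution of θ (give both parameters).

Posterior: Beta(14.3, 35.2)

Observing 3 successes and 26 failures updates Beta(11.3, 9.2) by adding the success and failure counts to the two shape parameters: α = 11.3+3 = 14.3, β = 9.2+26 = 35.2.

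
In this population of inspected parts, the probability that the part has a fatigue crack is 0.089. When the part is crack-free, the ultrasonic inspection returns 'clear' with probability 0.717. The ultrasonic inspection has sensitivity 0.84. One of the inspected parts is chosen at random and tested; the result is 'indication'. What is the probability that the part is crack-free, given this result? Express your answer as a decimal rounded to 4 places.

Write H for 'the part has a fatigue crack'. Prior odds H:¬H = 0.089/0.911 = 0.097695. For the 'indication' outcome, the likelihood ratio is 0.84/0.283 = 2.9682.
Posterior odds = 0.097695 × 2.9682 = 0.28998, so P(H|E) = 0.28998/(1+0.28998) = 0.2248. Then P(¬H|E) = 1 − 0.2248 = 0.7752.

P(¬H | E) ≈ 0.7752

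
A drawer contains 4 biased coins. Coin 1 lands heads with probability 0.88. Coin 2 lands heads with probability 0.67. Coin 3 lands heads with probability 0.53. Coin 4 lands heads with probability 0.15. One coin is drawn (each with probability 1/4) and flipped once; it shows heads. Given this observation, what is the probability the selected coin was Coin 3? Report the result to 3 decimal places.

Posterior probability ≈ 0.238

P(heads|C1) = 0.88; P(heads|C2) = 0.67; P(heads|C3) = 0.53; P(heads|C4) = 0.15.
Prior × likelihood for each source: 0.25·0.88=0.2200, 0.25·0.67=0.1675, 0.25·0.53=0.1325, 0.25·0.15=0.03750. Summing gives P(heads) = 0.55750.
P(Coin 3 | heads) = 0.1325 / 0.55750 = 0.238.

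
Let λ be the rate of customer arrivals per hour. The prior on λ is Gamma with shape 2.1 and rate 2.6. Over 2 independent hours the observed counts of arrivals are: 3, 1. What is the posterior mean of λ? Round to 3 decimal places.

Posterior mean ≈ 1.326

The Poisson likelihood adds the total count to the shape and the number of exposure periods to the rate. Here ∑xᵢ = 4 and n = 2, so shape 2.1→6.1 and rate 2.6→4.6.
E[λ | data] = 6.1/4.6 = 1.326.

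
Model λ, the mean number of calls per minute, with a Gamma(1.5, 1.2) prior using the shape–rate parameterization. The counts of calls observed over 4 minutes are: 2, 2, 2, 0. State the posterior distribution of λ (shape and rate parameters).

The Poisson likelihood adds the total count to the shape and the number of exposure periods to the rate. Here ∑xᵢ = 6 and n = 4, so shape 1.5→7.5 and rate 1.2→5.2.

Posterior: Gamma(shape=7.5, rate=5.2)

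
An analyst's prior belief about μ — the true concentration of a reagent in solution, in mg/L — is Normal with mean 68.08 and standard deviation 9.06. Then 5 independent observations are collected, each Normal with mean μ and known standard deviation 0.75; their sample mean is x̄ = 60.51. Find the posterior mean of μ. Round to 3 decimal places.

With known σ, the Normal prior is conjugate. Weight on the data is w = (n/σ²)/(n/σ² + 1/τ₀²) = 8.88889/(8.88889+0.0121827) = 0.99863.
Posterior mean = w·x̄ + (1−w)·μ₀ = 0.99863·60.51 + 0.0013687·68.08 = 60.520.

Posterior mean ≈ 60.520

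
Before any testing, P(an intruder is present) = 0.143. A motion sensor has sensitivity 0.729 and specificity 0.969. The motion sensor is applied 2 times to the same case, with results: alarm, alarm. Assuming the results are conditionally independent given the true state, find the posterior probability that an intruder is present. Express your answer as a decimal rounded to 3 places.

Let H be the event that an intruder is present; start with P(H) = 0.143. P('alarm'|H) = 0.729, P('alarm'|¬H) = 0.031.
Update on result 1 ('alarm'): P(H) ← 0.729·0.1430 / (0.729·0.1430 + 0.031·0.8570) = 0.10425/0.13081 = 0.7969.
Update on result 2 ('alarm'): P(H) ← 0.729·0.7969 / (0.729·0.7969 + 0.031·0.2031) = 0.58095/0.58724 = 0.9893.

Posterior P(H) ≈ 0.989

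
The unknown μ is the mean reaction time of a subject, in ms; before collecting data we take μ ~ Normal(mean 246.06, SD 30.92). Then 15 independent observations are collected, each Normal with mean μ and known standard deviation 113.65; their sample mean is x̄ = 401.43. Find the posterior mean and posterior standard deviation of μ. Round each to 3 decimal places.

Posterior mean ≈ 327.805; posterior SD ≈ 21.285

Prior precision 1/τ₀² = 1/30.92² = 0.00104597; data precision n/σ² = 15/113.65² = 0.00116132.
Posterior precision = 0.00104597 + 0.00116132 = 0.00220730, giving posterior SD = 1/√0.00220730 = 21.285.
Posterior mean = (0.00104597·246.06 + 0.00116132·401.43) / 0.00220730 = 327.805.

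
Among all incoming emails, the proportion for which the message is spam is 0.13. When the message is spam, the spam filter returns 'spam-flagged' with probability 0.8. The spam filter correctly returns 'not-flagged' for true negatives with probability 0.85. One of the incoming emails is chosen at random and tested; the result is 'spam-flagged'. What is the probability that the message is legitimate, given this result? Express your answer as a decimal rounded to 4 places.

Let H be the event that the message is spam. P(H) = 0.13, so P(¬H) = 0.87. With E the 'spam-flagged' result, P(E|H) = 0.8 and P(E|¬H) = 0.15.
P(E) = 0.8·0.13 + 0.15·0.87 = 0.10400 + 0.13050 = 0.23450.
By Bayes' theorem, P(H|E) = 0.10400 / 0.23450 = 0.4435. Hence P(¬H|E) = 1 − 0.4435 = 0.5565.

P(¬H | E) ≈ 0.5565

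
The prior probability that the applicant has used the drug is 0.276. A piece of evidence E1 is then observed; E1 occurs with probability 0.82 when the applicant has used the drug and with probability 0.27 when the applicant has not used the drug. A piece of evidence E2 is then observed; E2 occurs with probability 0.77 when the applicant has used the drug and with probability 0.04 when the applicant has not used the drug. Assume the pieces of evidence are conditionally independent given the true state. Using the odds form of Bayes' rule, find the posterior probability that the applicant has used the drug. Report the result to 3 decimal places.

Posterior probability ≈ 0.957

Prior odds = 0.276/(1−0.276) = 0.38122. In log-odds, ln(0.38122) = -0.96439.
Add log likelihood ratios: ln(3.0370) + ln(19.250) = 4.0684.
Posterior log-odds = 3.1040, so posterior odds = exp(3.1040) = 22.287. Converting, P(H|E) = 22.287/23.287 = 0.957.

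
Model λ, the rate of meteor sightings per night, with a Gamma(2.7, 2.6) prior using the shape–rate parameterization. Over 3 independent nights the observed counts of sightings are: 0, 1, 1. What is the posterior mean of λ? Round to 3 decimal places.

Posterior mean ≈ 0.839

Total count ∑xᵢ = 2 over n = 3 nights.
Gamma is conjugate to the Poisson likelihood: posterior is Gamma(shape = 2.7+2 = 4.7, rate = 2.6+3 = 5.6).
Posterior mean = shape/rate = 4.7/5.6 = 0.839.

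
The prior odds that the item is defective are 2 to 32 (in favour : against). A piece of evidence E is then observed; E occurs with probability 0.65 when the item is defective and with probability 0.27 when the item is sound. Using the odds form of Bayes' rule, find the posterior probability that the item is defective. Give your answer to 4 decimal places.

Prior odds = 2/32 = 0.062500. In log-odds, ln(0.062500) = -2.7726.
Add log likelihood ratio: ln(2.4074) = 0.87855.
Posterior log-odds = -1.8940, so posterior odds = exp(-1.8940) = 0.15046. Converting, P(H|E) = 0.15046/1.1505 = 0.1308.

Posterior probability ≈ 0.1308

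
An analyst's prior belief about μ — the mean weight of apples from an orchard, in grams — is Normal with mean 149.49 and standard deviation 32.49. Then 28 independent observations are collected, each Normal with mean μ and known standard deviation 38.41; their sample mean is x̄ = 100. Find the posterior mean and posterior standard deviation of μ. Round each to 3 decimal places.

Posterior mean ≈ 102.353; posterior SD ≈ 7.084

With known σ, the Normal prior is conjugate. Weight on the data is w = (n/σ²)/(n/σ² + 1/τ₀²) = 0.0189788/(0.0189788+0.00094733) = 0.95246.
Posterior mean = w·x̄ + (1−w)·μ₀ = 0.95246·100 + 0.047542·149.49 = 102.353. Posterior variance = 1/(0.0189788+0.00094733) = 50.1853, so SD = 7.084.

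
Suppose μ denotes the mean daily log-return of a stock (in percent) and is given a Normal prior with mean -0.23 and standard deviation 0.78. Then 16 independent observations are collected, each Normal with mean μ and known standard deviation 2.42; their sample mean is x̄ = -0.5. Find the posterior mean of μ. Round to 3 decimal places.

Prior precision 1/τ₀² = 1/0.78² = 1.64366; data precision n/σ² = 16/2.42² = 2.73205.
Posterior precision = 1.64366 + 2.73205 = 4.37571.
Posterior mean = (1.64366·-0.23 + 2.73205·-0.5) / 4.37571 = -0.399.

Posterior mean ≈ -0.399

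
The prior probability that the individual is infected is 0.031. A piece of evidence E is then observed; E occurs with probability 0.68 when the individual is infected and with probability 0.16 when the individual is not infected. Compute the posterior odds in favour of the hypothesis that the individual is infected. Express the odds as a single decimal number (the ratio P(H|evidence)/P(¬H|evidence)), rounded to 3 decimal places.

Prior odds = 0.031/(1−0.031) = 0.031992. In log-odds, ln(0.031992) = -3.4423.
Add log likelihood ratio: ln(4.2500) = 1.4469.
Posterior log-odds = -1.9954, so posterior odds = exp(-1.9954) = 0.13596.

Posterior odds ≈ 0.136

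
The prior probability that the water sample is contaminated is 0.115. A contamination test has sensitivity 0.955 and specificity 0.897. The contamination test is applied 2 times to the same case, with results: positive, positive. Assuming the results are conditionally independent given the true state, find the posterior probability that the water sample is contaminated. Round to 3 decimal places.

Let H be the event that the water sample is contaminated; start with P(H) = 0.115. P('positive'|H) = 0.955, P('positive'|¬H) = 0.103.
Update on result 1 ('positive'): P(H) ← 0.955·0.1150 / (0.955·0.1150 + 0.103·0.8850) = 0.10983/0.20098 = 0.5464.
Update on result 2 ('positive'): P(H) ← 0.955·0.5464 / (0.955·0.5464 + 0.103·0.4536) = 0.52186/0.56857 = 0.9178.

Posterior P(H) ≈ 0.918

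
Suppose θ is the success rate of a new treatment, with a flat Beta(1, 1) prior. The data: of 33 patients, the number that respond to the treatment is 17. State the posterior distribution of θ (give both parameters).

Posterior: Beta(18, 17)

Observing 17 successes and 16 failures updates Beta(1, 1) by adding the success and failure counts to the two shape parameters: α = 1+17 = 18, β = 1+16 = 17.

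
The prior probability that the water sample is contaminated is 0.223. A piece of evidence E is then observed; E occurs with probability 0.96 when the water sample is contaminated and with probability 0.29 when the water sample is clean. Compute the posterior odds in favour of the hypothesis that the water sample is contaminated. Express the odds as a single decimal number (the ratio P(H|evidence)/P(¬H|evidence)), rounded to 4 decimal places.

Prior odds = 0.223/(1−0.223) = 0.28700.
Likelihood ratio for E = 0.96/0.29 = 3.3103.
Posterior odds = prior odds × LR = 0.95007.

Posterior odds ≈ 0.9501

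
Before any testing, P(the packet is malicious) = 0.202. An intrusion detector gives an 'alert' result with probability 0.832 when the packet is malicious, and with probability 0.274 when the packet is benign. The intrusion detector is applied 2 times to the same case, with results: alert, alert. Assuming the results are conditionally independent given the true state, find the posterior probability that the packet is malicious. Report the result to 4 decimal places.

With H the event that the packet is malicious, the joint likelihood of the observed sequence is P(data|H) = 0.832·0.832 = 0.69222 and P(data|¬H) = 0.274·0.274 = 0.075076.
Bayes: P(H|data) = 0.202·0.69222 / (0.202·0.69222 + 0.798·0.075076) = 0.13983/0.19974 = 0.7001.

Posterior P(H) ≈ 0.7001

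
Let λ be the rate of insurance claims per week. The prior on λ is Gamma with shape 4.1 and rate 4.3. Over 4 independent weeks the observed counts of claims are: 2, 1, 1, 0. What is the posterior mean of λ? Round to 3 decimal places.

Total count ∑xᵢ = 4 over n = 4 weeks.
Gamma is conjugate to the Poisson likelihood: posterior is Gamma(shape = 4.1+4 = 8.1, rate = 4.3+4 = 8.3).
Posterior mean = shape/rate = 8.1/8.3 = 0.976.

Posterior mean ≈ 0.976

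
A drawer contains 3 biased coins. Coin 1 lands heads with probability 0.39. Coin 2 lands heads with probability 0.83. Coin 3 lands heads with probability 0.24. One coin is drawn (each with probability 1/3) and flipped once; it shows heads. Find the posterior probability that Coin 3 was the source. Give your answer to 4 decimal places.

Tabulate prior·likelihood by source: [1] prior 0.333333, lik 0.39, product 0.1300; [2] prior 0.333333, lik 0.83, product 0.2767; [3] prior 0.333333, lik 0.24, product 0.08000.
Normalizing constant = 0.48667; the posterior for Coin 3 is its product over the sum, 0.08000/0.48667 = 0.1644.

Posterior probability ≈ 0.1644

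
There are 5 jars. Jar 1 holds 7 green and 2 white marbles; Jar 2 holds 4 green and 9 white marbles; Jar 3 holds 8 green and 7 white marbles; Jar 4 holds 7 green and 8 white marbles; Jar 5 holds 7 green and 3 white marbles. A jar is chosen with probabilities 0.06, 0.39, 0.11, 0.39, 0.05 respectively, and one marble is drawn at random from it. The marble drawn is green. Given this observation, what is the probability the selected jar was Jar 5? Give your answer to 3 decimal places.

P(green|Jar 1) = 0.7778; P(green|Jar 2) = 0.3077; P(green|Jar 3) = 0.5333; P(green|Jar 4) = 0.4667; P(green|Jar 5) = 0.7.
Prior × likelihood for each source: 0.06·0.7778=0.04667, 0.39·0.3077=0.1200, 0.11·0.5333=0.05867, 0.39·0.4667=0.1820, 0.05·0.7=0.03500. Summing gives P(green) = 0.44233.
P(Jar 5 | green) = 0.03500 / 0.44233 = 0.079.

Posterior probability ≈ 0.079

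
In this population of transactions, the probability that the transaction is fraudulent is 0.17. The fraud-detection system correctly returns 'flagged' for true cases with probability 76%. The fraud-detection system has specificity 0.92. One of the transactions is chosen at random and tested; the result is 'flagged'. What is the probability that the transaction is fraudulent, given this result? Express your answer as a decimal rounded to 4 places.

P(H | E) ≈ 0.6605

Let H be the event that the transaction is fraudulent. P(H) = 0.17, so P(¬H) = 0.83. With E the 'flagged' result, P(E|H) = 0.76 and P(E|¬H) = 0.08.
P(E) = 0.76·0.17 + 0.08·0.83 = 0.12920 + 0.066400 = 0.19560.
By Bayes' theorem, P(H|E) = 0.12920 / 0.19560 = 0.6605.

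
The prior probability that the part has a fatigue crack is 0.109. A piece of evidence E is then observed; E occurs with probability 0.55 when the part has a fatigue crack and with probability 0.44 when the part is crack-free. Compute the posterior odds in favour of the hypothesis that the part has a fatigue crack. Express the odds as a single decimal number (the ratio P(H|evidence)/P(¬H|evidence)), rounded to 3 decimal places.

Posterior odds ≈ 0.153

Prior odds = 0.109/(1−0.109) = 0.12233.
Likelihood ratio for E = 0.55/0.44 = 1.2500.
Posterior odds = prior odds × LR = 0.15292.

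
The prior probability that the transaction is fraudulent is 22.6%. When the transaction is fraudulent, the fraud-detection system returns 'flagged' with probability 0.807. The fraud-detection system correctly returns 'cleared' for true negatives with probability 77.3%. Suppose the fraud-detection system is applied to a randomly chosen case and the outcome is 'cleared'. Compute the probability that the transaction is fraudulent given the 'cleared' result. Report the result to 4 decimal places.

Let H be the event that the transaction is fraudulent. P(H) = 0.226, so P(¬H) = 0.774. With E the 'cleared' result, P(E|H) = 0.193 and P(E|¬H) = 0.773.
P(E) = 0.193·0.226 + 0.773·0.774 = 0.043618 + 0.59830 = 0.64192.
By Bayes' theorem, P(H|E) = 0.043618 / 0.64192 = 0.0679.

P(H | E) ≈ 0.0679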